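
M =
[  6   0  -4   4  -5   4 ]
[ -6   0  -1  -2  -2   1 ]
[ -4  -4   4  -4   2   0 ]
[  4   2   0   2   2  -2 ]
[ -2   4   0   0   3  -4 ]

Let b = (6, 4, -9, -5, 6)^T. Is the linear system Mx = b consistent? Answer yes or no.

no

Row reduce the augmented matrix [M | b].
R2 ← R2 + R1: [0, 0, -5, 2, -7, 5, 10]
R3 ← R3 + (2/3)·R1: [0, -4, 4/3, -4/3, -4/3, 8/3, -5]
R4 ← R4 − (2/3)·R1: [0, 2, 8/3, -2/3, 16/3, -14/3, -9]
R5 ← R5 + (1/3)·R1: [0, 4, -4/3, 4/3, 4/3, -8/3, 8]
Swap R2 ↔ R3
R4 ← R4 + (1/2)·R2: [0, 0, 10/3, -4/3, 14/3, -10/3, -23/2]
R5 ← R5 + R2: [0, 0, 0, 0, 0, 0, 3]
R4 ← R4 + (2/3)·R3: [0, 0, 0, 0, 0, 0, -29/6]
R5 ← R5 + (18/29)·R4: [0, 0, 0, 0, 0, 0, 0]
The echelon form has 4 nonzero rows; the last pivot sits in the augmented column, so rank(M) = 3 but rank([M|b]) = 4.
Since the ranks differ, the system is inconsistent.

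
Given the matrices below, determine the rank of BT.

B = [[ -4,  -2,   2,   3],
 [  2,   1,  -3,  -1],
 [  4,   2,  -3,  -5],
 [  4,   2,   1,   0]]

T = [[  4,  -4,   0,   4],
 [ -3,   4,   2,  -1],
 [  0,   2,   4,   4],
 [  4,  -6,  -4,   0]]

First compute BT:
[[  2,  -6,  -8,  -6],
 [  1,  -4,  -6,  -5],
 [-10,  16,  12,   2],
 [ 10,  -6,   8,  18]]
Now row reduce the product.
R2 ← R2 − (1/2)·R1: [0, -1, -2, -2]
R3 ← R3 + (5)·R1: [0, -14, -28, -28]
R4 ← R4 − (5)·R1: [0, 24, 48, 48]
R3 ← R3 − (14)·R2: [0, 0, 0, 0]
R4 ← R4 + (24)·R2: [0, 0, 0, 0]
2 nonzero rows, so rank(BT) = 2.

2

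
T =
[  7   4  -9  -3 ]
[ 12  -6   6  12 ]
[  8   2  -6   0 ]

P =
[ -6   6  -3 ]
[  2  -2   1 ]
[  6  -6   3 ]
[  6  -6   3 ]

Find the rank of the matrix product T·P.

First compute TP:
[[-106, 106, -53],
 [ 24, -24,  12],
 [-80,  80, -40]]
Now row reduce the product.
R2 ← R2 + (12/53)·R1: [0, 0, 0]
R3 ← R3 − (40/53)·R1: [0, 0, 0]
1 nonzero row, so rank(TP) = 1.

1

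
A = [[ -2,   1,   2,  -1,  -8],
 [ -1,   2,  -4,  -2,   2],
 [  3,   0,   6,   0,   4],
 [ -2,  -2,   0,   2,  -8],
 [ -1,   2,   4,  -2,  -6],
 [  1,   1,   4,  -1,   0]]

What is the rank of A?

Row reduce to echelon form.
R2 ← R2 − (1/2)·R1: [0, 3/2, -5, -3/2, 6]
R3 ← R3 + (3/2)·R1: [0, 3/2, 9, -3/2, -8]
R4 ← R4 − R1: [0, -3, -2, 3, 0]
R5 ← R5 − (1/2)·R1: [0, 3/2, 3, -3/2, -2]
R6 ← R6 + (1/2)·R1: [0, 3/2, 5, -3/2, -4]
R3 ← R3 − R2: [0, 0, 14, 0, -14]
R4 ← R4 + (2)·R2: [0, 0, -12, 0, 12]
R5 ← R5 − R2: [0, 0, 8, 0, -8]
R6 ← R6 − R2: [0, 0, 10, 0, -10]
R4 ← R4 + (6/7)·R3: [0, 0, 0, 0, 0]
R5 ← R5 − (4/7)·R3: [0, 0, 0, 0, 0]
R6 ← R6 − (5/7)·R3: [0, 0, 0, 0, 0]
Echelon form has 3 nonzero rows, so rank(A) = 3.

3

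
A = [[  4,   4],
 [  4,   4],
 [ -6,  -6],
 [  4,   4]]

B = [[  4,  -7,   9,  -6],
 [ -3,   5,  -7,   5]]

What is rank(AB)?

1

First compute AB:
[[  4,  -8,   8,  -4],
 [  4,  -8,   8,  -4],
 [ -6,  12, -12,   6],
 [  4,  -8,   8,  -4]]
Now row reduce the product.
R2 ← R2 − R1: [0, 0, 0, 0]
R3 ← R3 + (3/2)·R1: [0, 0, 0, 0]
R4 ← R4 − R1: [0, 0, 0, 0]
1 nonzero row, so rank(AB) = 1.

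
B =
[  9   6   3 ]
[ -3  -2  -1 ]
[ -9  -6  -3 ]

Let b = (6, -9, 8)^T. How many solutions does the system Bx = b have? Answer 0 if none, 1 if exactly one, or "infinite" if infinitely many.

Row reduce the augmented matrix [B | b].
R2 ← R2 + (1/3)·R1: [0, 0, 0, -7]
R3 ← R3 + R1: [0, 0, 0, 14]
R3 ← R3 + (2)·R2: [0, 0, 0, 0]
The echelon form has 2 nonzero rows; the last pivot sits in the augmented column, so rank(B) = 1 but rank([B|b]) = 2.
Since the ranks differ, the system is inconsistent.
It has no solutions.

0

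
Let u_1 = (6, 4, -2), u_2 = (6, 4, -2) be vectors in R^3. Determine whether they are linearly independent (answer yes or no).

no

Form the matrix with these vectors as rows and row reduce.
R2 ← R2 − R1: [0, 0, 0]
1 nonzero row, so the 2 vectors span a space of dimension 1.
Since 1 < 2, the vectors are linearly dependent.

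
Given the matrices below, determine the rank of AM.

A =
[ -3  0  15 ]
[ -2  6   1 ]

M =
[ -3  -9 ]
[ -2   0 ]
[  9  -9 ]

First compute AM:
[[144, -108],
 [  3,   9]]
Now row reduce the product.
R2 ← R2 − (1/48)·R1: [0, 45/4]
2 nonzero rows, so rank(AM) = 2.

2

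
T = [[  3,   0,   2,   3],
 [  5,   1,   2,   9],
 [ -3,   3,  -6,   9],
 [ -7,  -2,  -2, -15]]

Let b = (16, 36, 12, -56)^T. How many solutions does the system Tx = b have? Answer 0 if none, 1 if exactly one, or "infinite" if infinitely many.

Row reduce the augmented matrix [T | b].
R2 ← R2 − (5/3)·R1: [0, 1, -4/3, 4, 28/3]
R3 ← R3 + R1: [0, 3, -4, 12, 28]
R4 ← R4 + (7/3)·R1: [0, -2, 8/3, -8, -56/3]
R3 ← R3 − (3)·R2: [0, 0, 0, 0, 0]
R4 ← R4 + (2)·R2: [0, 0, 0, 0, 0]
The echelon form has 2 nonzero rows, and every pivot lies in the first 4 columns, so rank(T) = rank([T|b]) = 2.
The system is consistent.
rank = 2 < 4 unknowns, so there are infinitely many solutions.

infinite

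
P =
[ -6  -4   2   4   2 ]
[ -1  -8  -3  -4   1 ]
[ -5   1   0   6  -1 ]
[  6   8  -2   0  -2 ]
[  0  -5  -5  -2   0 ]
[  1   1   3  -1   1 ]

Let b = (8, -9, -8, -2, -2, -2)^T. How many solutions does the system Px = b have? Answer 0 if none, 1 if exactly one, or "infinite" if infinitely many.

Row reduce the augmented matrix [P | b].
R2 ← R2 − (1/6)·R1: [0, -22/3, -10/3, -14/3, 2/3, -31/3]
R3 ← R3 − (5/6)·R1: [0, 13/3, -5/3, 8/3, -8/3, -44/3]
R4 ← R4 + R1: [0, 4, 0, 4, 0, 6]
R6 ← R6 + (1/6)·R1: [0, 1/3, 10/3, -1/3, 4/3, -2/3]
R3 ← R3 + (13/22)·R2: [0, 0, -40/11, -1/11, -25/11, -457/22]
R4 ← R4 + (6/11)·R2: [0, 0, -20/11, 16/11, 4/11, 4/11]
R5 ← R5 − (15/22)·R2: [0, 0, -30/11, 13/11, -5/11, 111/22]
R6 ← R6 + (1/22)·R2: [0, 0, 35/11, -6/11, 15/11, -25/22]
R4 ← R4 − (1/2)·R3: [0, 0, 0, 3/2, 3/2, 43/4]
R5 ← R5 − (3/4)·R3: [0, 0, 0, 5/4, 5/4, 165/8]
R6 ← R6 + (7/8)·R3: [0, 0, 0, -5/8, -5/8, -309/16]
R5 ← R5 − (5/6)·R4: [0, 0, 0, 0, 0, 35/3]
R6 ← R6 + (5/12)·R4: [0, 0, 0, 0, 0, -89/6]
R6 ← R6 + (89/70)·R5: [0, 0, 0, 0, 0, 0]
The echelon form has 5 nonzero rows; the last pivot sits in the augmented column, so rank(P) = 4 but rank([P|b]) = 5.
Since the ranks differ, the system is inconsistent.
It has no solutions.

0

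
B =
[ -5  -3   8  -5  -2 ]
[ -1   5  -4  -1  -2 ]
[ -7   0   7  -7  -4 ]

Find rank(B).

2

Row reduce to echelon form.
R2 ← R2 − (1/5)·R1: [0, 28/5, -28/5, 0, -8/5]
R3 ← R3 − (7/5)·R1: [0, 21/5, -21/5, 0, -6/5]
R3 ← R3 − (3/4)·R2: [0, 0, 0, 0, 0]
Echelon form has 2 nonzero rows, so rank(B) = 2.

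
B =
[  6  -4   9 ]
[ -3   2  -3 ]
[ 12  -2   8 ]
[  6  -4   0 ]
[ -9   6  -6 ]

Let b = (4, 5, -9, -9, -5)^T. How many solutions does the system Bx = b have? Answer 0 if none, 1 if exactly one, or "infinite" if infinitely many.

Row reduce the augmented matrix [B | b].
R2 ← R2 + (1/2)·R1: [0, 0, 3/2, 7]
R3 ← R3 − (2)·R1: [0, 6, -10, -17]
R4 ← R4 − R1: [0, 0, -9, -13]
R5 ← R5 + (3/2)·R1: [0, 0, 15/2, 1]
Swap R2 ↔ R3
R4 ← R4 + (6)·R3: [0, 0, 0, 29]
R5 ← R5 − (5)·R3: [0, 0, 0, -34]
R5 ← R5 + (34/29)·R4: [0, 0, 0, 0]
The echelon form has 4 nonzero rows; the last pivot sits in the augmented column, so rank(B) = 3 but rank([B|b]) = 4.
Since the ranks differ, the system is inconsistent.
It has no solutions.

0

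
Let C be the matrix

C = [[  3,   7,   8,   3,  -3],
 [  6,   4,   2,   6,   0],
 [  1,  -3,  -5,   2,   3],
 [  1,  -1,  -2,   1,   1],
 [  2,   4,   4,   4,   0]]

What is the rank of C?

Row reduce to echelon form.
R2 ← R2 − (2)·R1: [0, -10, -14, 0, 6]
R3 ← R3 − (1/3)·R1: [0, -16/3, -23/3, 1, 4]
R4 ← R4 − (1/3)·R1: [0, -10/3, -14/3, 0, 2]
R5 ← R5 − (2/3)·R1: [0, -2/3, -4/3, 2, 2]
R3 ← R3 − (8/15)·R2: [0, 0, -1/5, 1, 4/5]
R4 ← R4 − (1/3)·R2: [0, 0, 0, 0, 0]
R5 ← R5 − (1/15)·R2: [0, 0, -2/5, 2, 8/5]
R5 ← R5 − (2)·R3: [0, 0, 0, 0, 0]
Echelon form has 3 nonzero rows, so rank(C) = 3.

3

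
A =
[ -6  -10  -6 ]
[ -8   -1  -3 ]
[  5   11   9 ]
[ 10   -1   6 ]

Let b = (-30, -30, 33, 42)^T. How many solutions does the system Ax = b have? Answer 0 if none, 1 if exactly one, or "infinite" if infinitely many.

1

Row reduce the augmented matrix [A | b].
R2 ← R2 − (4/3)·R1: [0, 37/3, 5, 10]
R3 ← R3 + (5/6)·R1: [0, 8/3, 4, 8]
R4 ← R4 + (5/3)·R1: [0, -53/3, -4, -8]
R3 ← R3 − (8/37)·R2: [0, 0, 108/37, 216/37]
R4 ← R4 + (53/37)·R2: [0, 0, 117/37, 234/37]
R4 ← R4 − (13/12)·R3: [0, 0, 0, 0]
The echelon form has 3 nonzero rows, and every pivot lies in the first 3 columns, so rank(A) = rank([A|b]) = 3.
The system is consistent.
rank = 3 = number of unknowns, so the solution is unique.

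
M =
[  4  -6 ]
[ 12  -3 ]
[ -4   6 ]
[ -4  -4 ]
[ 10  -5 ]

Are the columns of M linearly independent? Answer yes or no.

yes

Row reduce M to echelon form.
R2 ← R2 − (3)·R1: [0, 15]
R3 ← R3 + R1: [0, 0]
R4 ← R4 + R1: [0, -10]
R5 ← R5 − (5/2)·R1: [0, 10]
R4 ← R4 + (2/3)·R2: [0, 0]
R5 ← R5 − (2/3)·R2: [0, 0]
2 pivots among 2 columns.
Every column is a pivot column, so the columns are linearly independent.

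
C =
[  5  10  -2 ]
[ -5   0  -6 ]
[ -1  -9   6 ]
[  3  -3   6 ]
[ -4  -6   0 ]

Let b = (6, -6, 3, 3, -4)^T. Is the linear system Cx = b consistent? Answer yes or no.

Row reduce the augmented matrix [C | b].
R2 ← R2 + R1: [0, 10, -8, 0]
R3 ← R3 + (1/5)·R1: [0, -7, 28/5, 21/5]
R4 ← R4 − (3/5)·R1: [0, -9, 36/5, -3/5]
R5 ← R5 + (4/5)·R1: [0, 2, -8/5, 4/5]
R3 ← R3 + (7/10)·R2: [0, 0, 0, 21/5]
R4 ← R4 + (9/10)·R2: [0, 0, 0, -3/5]
R5 ← R5 − (1/5)·R2: [0, 0, 0, 4/5]
R4 ← R4 + (1/7)·R3: [0, 0, 0, 0]
R5 ← R5 − (4/21)·R3: [0, 0, 0, 0]
The echelon form has 3 nonzero rows; the last pivot sits in the augmented column, so rank(C) = 2 but rank([C|b]) = 3.
Since the ranks differ, the system is inconsistent.

no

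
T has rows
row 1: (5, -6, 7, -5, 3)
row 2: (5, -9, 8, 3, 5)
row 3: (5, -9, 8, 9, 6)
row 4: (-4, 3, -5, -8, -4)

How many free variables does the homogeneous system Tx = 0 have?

2

Row reduce to echelon form.
R2 ← R2 − R1: [0, -3, 1, 8, 2]
R3 ← R3 − R1: [0, -3, 1, 14, 3]
R4 ← R4 + (4/5)·R1: [0, -9/5, 3/5, -12, -8/5]
R3 ← R3 − R2: [0, 0, 0, 6, 1]
R4 ← R4 − (3/5)·R2: [0, 0, 0, -84/5, -14/5]
R4 ← R4 + (14/5)·R3: [0, 0, 0, 0, 0]
3 nonzero rows, so rank(T) = 3.
T has 5 columns; by rank–nullity, nullity = 5 − 3 = 2.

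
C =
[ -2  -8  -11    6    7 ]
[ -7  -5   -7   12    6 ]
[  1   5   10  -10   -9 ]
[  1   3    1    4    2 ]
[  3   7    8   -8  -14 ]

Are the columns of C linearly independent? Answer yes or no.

Row reduce C to echelon form.
R2 ← R2 − (7/2)·R1: [0, 23, 63/2, -9, -37/2]
R3 ← R3 + (1/2)·R1: [0, 1, 9/2, -7, -11/2]
R4 ← R4 + (1/2)·R1: [0, -1, -9/2, 7, 11/2]
R5 ← R5 + (3/2)·R1: [0, -5, -17/2, 1, -7/2]
R3 ← R3 − (1/23)·R2: [0, 0, 72/23, -152/23, -108/23]
R4 ← R4 + (1/23)·R2: [0, 0, -72/23, 152/23, 108/23]
R5 ← R5 + (5/23)·R2: [0, 0, -38/23, -22/23, -173/23]
R4 ← R4 + R3: [0, 0, 0, 0, 0]
R5 ← R5 + (19/36)·R3: [0, 0, 0, -40/9, -10]
Swap R4 ↔ R5
4 pivots among 5 columns.
Only 4 < 5 pivot columns, so the columns are linearly dependent.

no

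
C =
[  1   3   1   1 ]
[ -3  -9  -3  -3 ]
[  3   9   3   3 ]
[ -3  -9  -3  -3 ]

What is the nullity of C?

Row reduce to echelon form.
R2 ← R2 + (3)·R1: [0, 0, 0, 0]
R3 ← R3 − (3)·R1: [0, 0, 0, 0]
R4 ← R4 + (3)·R1: [0, 0, 0, 0]
1 nonzero row, so rank(C) = 1.
C has 4 columns; by rank–nullity, nullity = 4 − 1 = 3.

3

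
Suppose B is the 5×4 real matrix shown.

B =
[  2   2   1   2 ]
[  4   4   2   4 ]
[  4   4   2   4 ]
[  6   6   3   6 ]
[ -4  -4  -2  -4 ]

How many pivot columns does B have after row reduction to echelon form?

1

Row reduce to echelon form.
R2 ← R2 − (2)·R1: [0, 0, 0, 0]
R3 ← R3 − (2)·R1: [0, 0, 0, 0]
R4 ← R4 − (3)·R1: [0, 0, 0, 0]
R5 ← R5 + (2)·R1: [0, 0, 0, 0]
Echelon form has 1 nonzero row, so rank(B) = 1.
Each nonzero row contributes one pivot column: 1 pivot columns.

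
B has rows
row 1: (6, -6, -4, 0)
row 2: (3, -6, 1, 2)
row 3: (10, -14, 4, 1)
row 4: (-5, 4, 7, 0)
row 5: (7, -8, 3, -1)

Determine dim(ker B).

1

Row reduce to echelon form.
R2 ← R2 − (1/2)·R1: [0, -3, 3, 2]
R3 ← R3 − (5/3)·R1: [0, -4, 32/3, 1]
R4 ← R4 + (5/6)·R1: [0, -1, 11/3, 0]
R5 ← R5 − (7/6)·R1: [0, -1, 23/3, -1]
R3 ← R3 − (4/3)·R2: [0, 0, 20/3, -5/3]
R4 ← R4 − (1/3)·R2: [0, 0, 8/3, -2/3]
R5 ← R5 − (1/3)·R2: [0, 0, 20/3, -5/3]
R4 ← R4 − (2/5)·R3: [0, 0, 0, 0]
R5 ← R5 − R3: [0, 0, 0, 0]
3 nonzero rows, so rank(B) = 3.
B has 4 columns; by rank–nullity, nullity = 4 − 3 = 1.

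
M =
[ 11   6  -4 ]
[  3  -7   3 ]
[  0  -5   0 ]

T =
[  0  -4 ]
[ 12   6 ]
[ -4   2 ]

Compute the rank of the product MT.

First compute MT:
[[ 88, -16],
 [-96, -48],
 [-60, -30]]
Now row reduce the product.
R2 ← R2 + (12/11)·R1: [0, -720/11]
R3 ← R3 + (15/22)·R1: [0, -450/11]
R3 ← R3 − (5/8)·R2: [0, 0]
2 nonzero rows, so rank(MT) = 2.

2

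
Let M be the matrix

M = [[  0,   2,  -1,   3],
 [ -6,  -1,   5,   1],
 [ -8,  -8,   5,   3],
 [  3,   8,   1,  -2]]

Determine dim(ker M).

Row reduce to echelon form.
Swap R1 ↔ R2
R3 ← R3 − (4/3)·R1: [0, -20/3, -5/3, 5/3]
R4 ← R4 + (1/2)·R1: [0, 15/2, 7/2, -3/2]
R3 ← R3 + (10/3)·R2: [0, 0, -5, 35/3]
R4 ← R4 − (15/4)·R2: [0, 0, 29/4, -51/4]
R4 ← R4 + (29/20)·R3: [0, 0, 0, 25/6]
4 nonzero rows, so rank(M) = 4.
M has 4 columns; by rank–nullity, nullity = 4 − 4 = 0.

0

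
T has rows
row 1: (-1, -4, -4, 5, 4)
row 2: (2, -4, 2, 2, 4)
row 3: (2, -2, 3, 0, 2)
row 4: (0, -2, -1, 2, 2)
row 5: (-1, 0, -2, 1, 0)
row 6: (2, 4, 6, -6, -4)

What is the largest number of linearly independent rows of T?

Row reduce to echelon form.
R2 ← R2 + (2)·R1: [0, -12, -6, 12, 12]
R3 ← R3 + (2)·R1: [0, -10, -5, 10, 10]
R5 ← R5 − R1: [0, 4, 2, -4, -4]
R6 ← R6 + (2)·R1: [0, -4, -2, 4, 4]
R3 ← R3 − (5/6)·R2: [0, 0, 0, 0, 0]
R4 ← R4 − (1/6)·R2: [0, 0, 0, 0, 0]
R5 ← R5 + (1/3)·R2: [0, 0, 0, 0, 0]
R6 ← R6 − (1/3)·R2: [0, 0, 0, 0, 0]
Echelon form has 2 nonzero rows, so rank(T) = 2.
The rank gives the maximum number of linearly independent rows: 2.

2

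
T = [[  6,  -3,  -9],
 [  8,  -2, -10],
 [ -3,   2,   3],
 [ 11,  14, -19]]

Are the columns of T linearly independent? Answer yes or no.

yes

Row reduce T to echelon form.
R2 ← R2 − (4/3)·R1: [0, 2, 2]
R3 ← R3 + (1/2)·R1: [0, 1/2, -3/2]
R4 ← R4 − (11/6)·R1: [0, 39/2, -5/2]
R3 ← R3 − (1/4)·R2: [0, 0, -2]
R4 ← R4 − (39/4)·R2: [0, 0, -22]
R4 ← R4 − (11)·R3: [0, 0, 0]
3 pivots among 3 columns.
Every column is a pivot column, so the columns are linearly independent.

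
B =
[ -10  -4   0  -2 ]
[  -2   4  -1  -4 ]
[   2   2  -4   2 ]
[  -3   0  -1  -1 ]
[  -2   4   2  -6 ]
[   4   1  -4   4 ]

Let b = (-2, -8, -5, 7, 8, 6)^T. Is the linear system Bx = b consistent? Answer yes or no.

Row reduce the augmented matrix [B | b].
R2 ← R2 − (1/5)·R1: [0, 24/5, -1, -18/5, -38/5]
R3 ← R3 + (1/5)·R1: [0, 6/5, -4, 8/5, -27/5]
R4 ← R4 − (3/10)·R1: [0, 6/5, -1, -2/5, 38/5]
R5 ← R5 − (1/5)·R1: [0, 24/5, 2, -28/5, 42/5]
R6 ← R6 + (2/5)·R1: [0, -3/5, -4, 16/5, 26/5]
R3 ← R3 − (1/4)·R2: [0, 0, -15/4, 5/2, -7/2]
R4 ← R4 − (1/4)·R2: [0, 0, -3/4, 1/2, 19/2]
R5 ← R5 − R2: [0, 0, 3, -2, 16]
R6 ← R6 + (1/8)·R2: [0, 0, -33/8, 11/4, 17/4]
R4 ← R4 − (1/5)·R3: [0, 0, 0, 0, 51/5]
R5 ← R5 + (4/5)·R3: [0, 0, 0, 0, 66/5]
R6 ← R6 − (11/10)·R3: [0, 0, 0, 0, 81/10]
R5 ← R5 − (22/17)·R4: [0, 0, 0, 0, 0]
R6 ← R6 − (27/34)·R4: [0, 0, 0, 0, 0]
The echelon form has 4 nonzero rows; the last pivot sits in the augmented column, so rank(B) = 3 but rank([B|b]) = 4.
Since the ranks differ, the system is inconsistent.

no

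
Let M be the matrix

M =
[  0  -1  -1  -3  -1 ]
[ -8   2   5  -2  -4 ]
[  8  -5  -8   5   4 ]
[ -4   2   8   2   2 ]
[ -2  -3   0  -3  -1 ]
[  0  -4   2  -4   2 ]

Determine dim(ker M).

Row reduce to echelon form.
Swap R1 ↔ R2
R3 ← R3 + R1: [0, -3, -3, 3, 0]
R4 ← R4 − (1/2)·R1: [0, 1, 11/2, 3, 4]
R5 ← R5 − (1/4)·R1: [0, -7/2, -5/4, -5/2, 0]
R3 ← R3 − (3)·R2: [0, 0, 0, 12, 3]
R4 ← R4 + R2: [0, 0, 9/2, 0, 3]
R5 ← R5 − (7/2)·R2: [0, 0, 9/4, 8, 7/2]
R6 ← R6 − (4)·R2: [0, 0, 6, 8, 6]
Swap R3 ↔ R4
R5 ← R5 − (1/2)·R3: [0, 0, 0, 8, 2]
R6 ← R6 − (4/3)·R3: [0, 0, 0, 8, 2]
R5 ← R5 − (2/3)·R4: [0, 0, 0, 0, 0]
R6 ← R6 − (2/3)·R4: [0, 0, 0, 0, 0]
4 nonzero rows, so rank(M) = 4.
M has 5 columns; by rank–nullity, nullity = 5 − 4 = 1.

1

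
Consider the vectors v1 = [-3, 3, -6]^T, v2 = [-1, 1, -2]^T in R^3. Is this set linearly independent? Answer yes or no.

no

Form the matrix with these vectors as rows and row reduce.
R2 ← R2 − (1/3)·R1: [0, 0, 0]
1 nonzero row, so the 2 vectors span a space of dimension 1.
Since 1 < 2, the vectors are linearly dependent.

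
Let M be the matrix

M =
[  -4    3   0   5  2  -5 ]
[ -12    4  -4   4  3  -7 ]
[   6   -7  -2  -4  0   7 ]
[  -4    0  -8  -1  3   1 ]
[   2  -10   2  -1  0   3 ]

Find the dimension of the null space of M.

Row reduce to echelon form.
R2 ← R2 − (3)·R1: [0, -5, -4, -11, -3, 8]
R3 ← R3 + (3/2)·R1: [0, -5/2, -2, 7/2, 3, -1/2]
R4 ← R4 − R1: [0, -3, -8, -6, 1, 6]
R5 ← R5 + (1/2)·R1: [0, -17/2, 2, 3/2, 1, 1/2]
R3 ← R3 − (1/2)·R2: [0, 0, 0, 9, 9/2, -9/2]
R4 ← R4 − (3/5)·R2: [0, 0, -28/5, 3/5, 14/5, 6/5]
R5 ← R5 − (17/10)·R2: [0, 0, 44/5, 101/5, 61/10, -131/10]
Swap R3 ↔ R4
R5 ← R5 + (11/7)·R3: [0, 0, 0, 148/7, 21/2, -157/14]
R5 ← R5 − (148/63)·R4: [0, 0, 0, 0, -1/14, -9/14]
5 nonzero rows, so rank(M) = 5.
M has 6 columns; by rank–nullity, nullity = 6 − 5 = 1.

1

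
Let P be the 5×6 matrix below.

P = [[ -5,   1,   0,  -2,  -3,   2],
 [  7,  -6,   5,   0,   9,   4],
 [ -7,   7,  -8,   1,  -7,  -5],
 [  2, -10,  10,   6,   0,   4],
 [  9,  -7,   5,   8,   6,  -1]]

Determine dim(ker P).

Row reduce to echelon form.
R2 ← R2 + (7/5)·R1: [0, -23/5, 5, -14/5, 24/5, 34/5]
R3 ← R3 − (7/5)·R1: [0, 28/5, -8, 19/5, -14/5, -39/5]
R4 ← R4 + (2/5)·R1: [0, -48/5, 10, 26/5, -6/5, 24/5]
R5 ← R5 + (9/5)·R1: [0, -26/5, 5, 22/5, 3/5, 13/5]
R3 ← R3 + (28/23)·R2: [0, 0, -44/23, 9/23, 70/23, 11/23]
R4 ← R4 − (48/23)·R2: [0, 0, -10/23, 254/23, -258/23, -216/23]
R5 ← R5 − (26/23)·R2: [0, 0, -15/23, 174/23, -111/23, -117/23]
R4 ← R4 − (5/22)·R3: [0, 0, 0, 241/22, -131/11, -19/2]
R5 ← R5 − (15/44)·R3: [0, 0, 0, 327/44, -129/22, -21/4]
R5 ← R5 − (327/482)·R4: [0, 0, 0, 0, 534/241, 288/241]
5 nonzero rows, so rank(P) = 5.
P has 6 columns; by rank–nullity, nullity = 6 − 5 = 1.

1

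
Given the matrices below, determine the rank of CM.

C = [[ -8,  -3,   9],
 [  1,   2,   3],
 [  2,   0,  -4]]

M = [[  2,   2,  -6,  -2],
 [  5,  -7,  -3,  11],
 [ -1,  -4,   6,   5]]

2

First compute CM:
[[-40, -31, 111,  28],
 [  9, -24,   6,  35],
 [  8,  20, -36, -24]]
Now row reduce the product.
R2 ← R2 + (9/40)·R1: [0, -1239/40, 1239/40, 413/10]
R3 ← R3 + (1/5)·R1: [0, 69/5, -69/5, -92/5]
R3 ← R3 + (184/413)·R2: [0, 0, 0, 0]
2 nonzero rows, so rank(CM) = 2.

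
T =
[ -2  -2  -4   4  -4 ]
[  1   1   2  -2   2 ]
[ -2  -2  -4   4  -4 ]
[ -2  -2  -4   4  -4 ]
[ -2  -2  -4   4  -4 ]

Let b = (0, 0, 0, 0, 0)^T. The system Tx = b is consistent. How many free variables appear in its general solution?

Row reduce the augmented matrix [T | b].
R2 ← R2 + (1/2)·R1: [0, 0, 0, 0, 0, 0]
R3 ← R3 − R1: [0, 0, 0, 0, 0, 0]
R4 ← R4 − R1: [0, 0, 0, 0, 0, 0]
R5 ← R5 − R1: [0, 0, 0, 0, 0, 0]
The echelon form has 1 nonzero rows, and every pivot lies in the first 5 columns, so rank(T) = rank([T|b]) = 1.
The system is consistent.
Free variables = (unknowns) − (rank) = 5 − 1 = 4.

4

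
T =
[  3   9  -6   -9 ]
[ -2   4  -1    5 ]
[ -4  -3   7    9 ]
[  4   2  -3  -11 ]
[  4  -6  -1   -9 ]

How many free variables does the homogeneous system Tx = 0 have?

Row reduce to echelon form.
R2 ← R2 + (2/3)·R1: [0, 10, -5, -1]
R3 ← R3 + (4/3)·R1: [0, 9, -1, -3]
R4 ← R4 − (4/3)·R1: [0, -10, 5, 1]
R5 ← R5 − (4/3)·R1: [0, -18, 7, 3]
R3 ← R3 − (9/10)·R2: [0, 0, 7/2, -21/10]
R4 ← R4 + R2: [0, 0, 0, 0]
R5 ← R5 + (9/5)·R2: [0, 0, -2, 6/5]
R5 ← R5 + (4/7)·R3: [0, 0, 0, 0]
3 nonzero rows, so rank(T) = 3.
T has 4 columns; by rank–nullity, nullity = 4 − 3 = 1.

1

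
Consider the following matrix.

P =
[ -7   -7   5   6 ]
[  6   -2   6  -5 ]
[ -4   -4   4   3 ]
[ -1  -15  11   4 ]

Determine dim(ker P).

Row reduce to echelon form.
R2 ← R2 + (6/7)·R1: [0, -8, 72/7, 1/7]
R3 ← R3 − (4/7)·R1: [0, 0, 8/7, -3/7]
R4 ← R4 − (1/7)·R1: [0, -14, 72/7, 22/7]
R4 ← R4 − (7/4)·R2: [0, 0, -54/7, 81/28]
R4 ← R4 + (27/4)·R3: [0, 0, 0, 0]
3 nonzero rows, so rank(P) = 3.
P has 4 columns; by rank–nullity, nullity = 4 − 3 = 1.

1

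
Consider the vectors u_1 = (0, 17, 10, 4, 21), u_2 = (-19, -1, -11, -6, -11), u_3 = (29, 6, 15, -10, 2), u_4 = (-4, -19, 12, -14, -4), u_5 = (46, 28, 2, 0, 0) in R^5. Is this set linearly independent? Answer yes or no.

Form the matrix with these vectors as rows and row reduce.
Swap R1 ↔ R2
R3 ← R3 + (29/19)·R1: [0, 85/19, -34/19, -364/19, -281/19]
R4 ← R4 − (4/19)·R1: [0, -357/19, 272/19, -242/19, -32/19]
R5 ← R5 + (46/19)·R1: [0, 486/19, -468/19, -276/19, -506/19]
R3 ← R3 − (5/19)·R2: [0, 0, -84/19, -384/19, -386/19]
R4 ← R4 + (21/19)·R2: [0, 0, 482/19, -158/19, 409/19]
R5 ← R5 − (486/323)·R2: [0, 0, -12816/323, -6636/323, -18808/323]
R4 ← R4 + (241/42)·R3: [0, 0, 0, -870/7, -1996/21]
R5 ← R5 − (1068/119)·R3: [0, 0, 0, 19140/119, 14768/119]
R5 ← R5 + (22/17)·R4: [0, 0, 0, 0, 56/51]
5 nonzero rows, so the 5 vectors span a space of dimension 5.
Since 5 = 5, the vectors are linearly independent.

yes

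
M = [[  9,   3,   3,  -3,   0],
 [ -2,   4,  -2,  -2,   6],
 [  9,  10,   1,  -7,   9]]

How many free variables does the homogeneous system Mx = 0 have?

Row reduce to echelon form.
R2 ← R2 + (2/9)·R1: [0, 14/3, -4/3, -8/3, 6]
R3 ← R3 − R1: [0, 7, -2, -4, 9]
R3 ← R3 − (3/2)·R2: [0, 0, 0, 0, 0]
2 nonzero rows, so rank(M) = 2.
M has 5 columns; by rank–nullity, nullity = 5 − 2 = 3.

3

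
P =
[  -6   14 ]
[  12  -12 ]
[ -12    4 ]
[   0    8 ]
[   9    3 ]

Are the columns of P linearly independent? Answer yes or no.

Row reduce P to echelon form.
R2 ← R2 + (2)·R1: [0, 16]
R3 ← R3 − (2)·R1: [0, -24]
R5 ← R5 + (3/2)·R1: [0, 24]
R3 ← R3 + (3/2)·R2: [0, 0]
R4 ← R4 − (1/2)·R2: [0, 0]
R5 ← R5 − (3/2)·R2: [0, 0]
2 pivots among 2 columns.
Every column is a pivot column, so the columns are linearly independent.

yes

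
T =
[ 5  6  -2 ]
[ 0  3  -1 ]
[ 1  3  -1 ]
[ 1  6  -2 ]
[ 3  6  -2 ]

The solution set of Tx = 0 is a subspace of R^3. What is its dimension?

1

Row reduce to echelon form.
R3 ← R3 − (1/5)·R1: [0, 9/5, -3/5]
R4 ← R4 − (1/5)·R1: [0, 24/5, -8/5]
R5 ← R5 − (3/5)·R1: [0, 12/5, -4/5]
R3 ← R3 − (3/5)·R2: [0, 0, 0]
R4 ← R4 − (8/5)·R2: [0, 0, 0]
R5 ← R5 − (4/5)·R2: [0, 0, 0]
2 nonzero rows, so rank(T) = 2.
T has 3 columns; by rank–nullity, nullity = 3 − 2 = 1.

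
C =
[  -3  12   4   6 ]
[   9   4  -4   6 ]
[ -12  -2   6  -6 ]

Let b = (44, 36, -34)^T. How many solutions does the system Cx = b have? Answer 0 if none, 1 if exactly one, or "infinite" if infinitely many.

infinite

Row reduce the augmented matrix [C | b].
R2 ← R2 + (3)·R1: [0, 40, 8, 24, 168]
R3 ← R3 − (4)·R1: [0, -50, -10, -30, -210]
R3 ← R3 + (5/4)·R2: [0, 0, 0, 0, 0]
The echelon form has 2 nonzero rows, and every pivot lies in the first 4 columns, so rank(C) = rank([C|b]) = 2.
The system is consistent.
rank = 2 < 4 unknowns, so there are infinitely many solutions.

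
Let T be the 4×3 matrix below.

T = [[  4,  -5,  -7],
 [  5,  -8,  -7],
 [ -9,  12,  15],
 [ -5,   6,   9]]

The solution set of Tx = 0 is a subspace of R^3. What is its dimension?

1

Row reduce to echelon form.
R2 ← R2 − (5/4)·R1: [0, -7/4, 7/4]
R3 ← R3 + (9/4)·R1: [0, 3/4, -3/4]
R4 ← R4 + (5/4)·R1: [0, -1/4, 1/4]
R3 ← R3 + (3/7)·R2: [0, 0, 0]
R4 ← R4 − (1/7)·R2: [0, 0, 0]
2 nonzero rows, so rank(T) = 2.
T has 3 columns; by rank–nullity, nullity = 3 − 2 = 1.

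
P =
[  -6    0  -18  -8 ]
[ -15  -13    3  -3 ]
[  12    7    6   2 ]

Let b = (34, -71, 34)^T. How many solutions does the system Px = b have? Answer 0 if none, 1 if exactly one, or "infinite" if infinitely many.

Row reduce the augmented matrix [P | b].
R2 ← R2 − (5/2)·R1: [0, -13, 48, 17, -156]
R3 ← R3 + (2)·R1: [0, 7, -30, -14, 102]
R3 ← R3 + (7/13)·R2: [0, 0, -54/13, -63/13, 18]
The echelon form has 3 nonzero rows, and every pivot lies in the first 4 columns, so rank(P) = rank([P|b]) = 3.
The system is consistent.
rank = 3 < 4 unknowns, so there are infinitely many solutions.

infinite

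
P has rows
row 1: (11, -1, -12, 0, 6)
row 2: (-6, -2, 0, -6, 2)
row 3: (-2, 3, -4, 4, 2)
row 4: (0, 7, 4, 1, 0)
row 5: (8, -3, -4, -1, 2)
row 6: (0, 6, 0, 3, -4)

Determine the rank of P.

Row reduce to echelon form.
R2 ← R2 + (6/11)·R1: [0, -28/11, -72/11, -6, 58/11]
R3 ← R3 + (2/11)·R1: [0, 31/11, -68/11, 4, 34/11]
R5 ← R5 − (8/11)·R1: [0, -25/11, 52/11, -1, -26/11]
R3 ← R3 + (31/28)·R2: [0, 0, -94/7, -37/14, 125/14]
R4 ← R4 + (11/4)·R2: [0, 0, -14, -31/2, 29/2]
R5 ← R5 − (25/28)·R2: [0, 0, 74/7, 61/14, -99/14]
R6 ← R6 + (33/14)·R2: [0, 0, -108/7, -78/7, 59/7]
R4 ← R4 − (49/47)·R3: [0, 0, 0, -599/47, 244/47]
R5 ← R5 + (37/47)·R3: [0, 0, 0, 107/47, -2/47]
R6 ← R6 − (54/47)·R3: [0, 0, 0, -381/47, -86/47]
R5 ← R5 + (107/599)·R4: [0, 0, 0, 0, 530/599]
R6 ← R6 − (381/599)·R4: [0, 0, 0, 0, -3074/599]
R6 ← R6 + (29/5)·R5: [0, 0, 0, 0, 0]
Echelon form has 5 nonzero rows, so rank(P) = 5.

5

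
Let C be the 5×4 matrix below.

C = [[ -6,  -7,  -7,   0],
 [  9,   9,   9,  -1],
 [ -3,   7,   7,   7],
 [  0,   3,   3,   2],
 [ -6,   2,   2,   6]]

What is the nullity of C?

2

Row reduce to echelon form.
R2 ← R2 + (3/2)·R1: [0, -3/2, -3/2, -1]
R3 ← R3 − (1/2)·R1: [0, 21/2, 21/2, 7]
R5 ← R5 − R1: [0, 9, 9, 6]
R3 ← R3 + (7)·R2: [0, 0, 0, 0]
R4 ← R4 + (2)·R2: [0, 0, 0, 0]
R5 ← R5 + (6)·R2: [0, 0, 0, 0]
2 nonzero rows, so rank(C) = 2.
C has 4 columns; by rank–nullity, nullity = 4 − 2 = 2.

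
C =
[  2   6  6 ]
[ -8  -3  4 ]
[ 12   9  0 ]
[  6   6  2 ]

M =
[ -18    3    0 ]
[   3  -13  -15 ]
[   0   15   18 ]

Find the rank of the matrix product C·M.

2

First compute CM:
[[-18,  18,  18],
 [135,  75, 117],
 [-189, -81, -135],
 [-90, -30, -54]]
Now row reduce the product.
R2 ← R2 + (15/2)·R1: [0, 210, 252]
R3 ← R3 − (21/2)·R1: [0, -270, -324]
R4 ← R4 − (5)·R1: [0, -120, -144]
R3 ← R3 + (9/7)·R2: [0, 0, 0]
R4 ← R4 + (4/7)·R2: [0, 0, 0]
2 nonzero rows, so rank(CM) = 2.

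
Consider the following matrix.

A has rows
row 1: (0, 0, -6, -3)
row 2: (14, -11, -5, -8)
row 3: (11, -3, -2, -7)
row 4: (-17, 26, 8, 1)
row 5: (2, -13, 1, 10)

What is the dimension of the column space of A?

4

Row reduce to echelon form.
Swap R1 ↔ R2
R3 ← R3 − (11/14)·R1: [0, 79/14, 27/14, -5/7]
R4 ← R4 + (17/14)·R1: [0, 177/14, 27/14, -61/7]
R5 ← R5 − (1/7)·R1: [0, -80/7, 12/7, 78/7]
Swap R2 ↔ R3
R4 ← R4 − (177/79)·R2: [0, 0, -189/79, -562/79]
R5 ← R5 + (160/79)·R2: [0, 0, 444/79, 766/79]
R4 ← R4 − (63/158)·R3: [0, 0, 0, -935/158]
R5 ← R5 + (74/79)·R3: [0, 0, 0, 544/79]
R5 ← R5 + (64/55)·R4: [0, 0, 0, 0]
Echelon form has 4 nonzero rows, so rank(A) = 4.
The column space has dimension equal to the rank: 4.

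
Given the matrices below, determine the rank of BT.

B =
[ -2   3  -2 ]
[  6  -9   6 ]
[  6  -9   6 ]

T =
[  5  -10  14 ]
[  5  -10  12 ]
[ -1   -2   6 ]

First compute BT:
[[  7,  -6,  -4],
 [-21,  18,  12],
 [-21,  18,  12]]
Now row reduce the product.
R2 ← R2 + (3)·R1: [0, 0, 0]
R3 ← R3 + (3)·R1: [0, 0, 0]
1 nonzero row, so rank(BT) = 1.

1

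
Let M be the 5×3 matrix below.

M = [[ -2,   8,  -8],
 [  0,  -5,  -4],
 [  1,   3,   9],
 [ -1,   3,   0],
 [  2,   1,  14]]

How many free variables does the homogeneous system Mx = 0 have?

Row reduce to echelon form.
R3 ← R3 + (1/2)·R1: [0, 7, 5]
R4 ← R4 − (1/2)·R1: [0, -1, 4]
R5 ← R5 + R1: [0, 9, 6]
R3 ← R3 + (7/5)·R2: [0, 0, -3/5]
R4 ← R4 − (1/5)·R2: [0, 0, 24/5]
R5 ← R5 + (9/5)·R2: [0, 0, -6/5]
R4 ← R4 + (8)·R3: [0, 0, 0]
R5 ← R5 − (2)·R3: [0, 0, 0]
3 nonzero rows, so rank(M) = 3.
M has 3 columns; by rank–nullity, nullity = 3 − 3 = 0.

0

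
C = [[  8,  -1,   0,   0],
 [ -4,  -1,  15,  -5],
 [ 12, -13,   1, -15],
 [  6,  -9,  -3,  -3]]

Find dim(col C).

4

Row reduce to echelon form.
R2 ← R2 + (1/2)·R1: [0, -3/2, 15, -5]
R3 ← R3 − (3/2)·R1: [0, -23/2, 1, -15]
R4 ← R4 − (3/4)·R1: [0, -33/4, -3, -3]
R3 ← R3 − (23/3)·R2: [0, 0, -114, 70/3]
R4 ← R4 − (11/2)·R2: [0, 0, -171/2, 49/2]
R4 ← R4 − (3/4)·R3: [0, 0, 0, 7]
Echelon form has 4 nonzero rows, so rank(C) = 4.
The column space has dimension equal to the rank: 4.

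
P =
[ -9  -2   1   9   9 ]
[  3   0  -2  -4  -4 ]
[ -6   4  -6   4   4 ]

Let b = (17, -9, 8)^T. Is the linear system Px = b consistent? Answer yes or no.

yes

Row reduce the augmented matrix [P | b].
R2 ← R2 + (1/3)·R1: [0, -2/3, -5/3, -1, -1, -10/3]
R3 ← R3 − (2/3)·R1: [0, 16/3, -20/3, -2, -2, -10/3]
R3 ← R3 + (8)·R2: [0, 0, -20, -10, -10, -30]
The echelon form has 3 nonzero rows, and every pivot lies in the first 5 columns, so rank(P) = rank([P|b]) = 3.
The system is consistent.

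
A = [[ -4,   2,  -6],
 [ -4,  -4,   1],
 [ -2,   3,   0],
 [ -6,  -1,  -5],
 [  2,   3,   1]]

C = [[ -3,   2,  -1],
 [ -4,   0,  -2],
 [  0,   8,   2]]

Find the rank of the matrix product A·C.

2

First compute AC:
[[  4, -56, -12],
 [ 28,   0,  14],
 [ -6,  -4,  -4],
 [ 22, -52,  -2],
 [-18,  12,  -6]]
Now row reduce the product.
R2 ← R2 − (7)·R1: [0, 392, 98]
R3 ← R3 + (3/2)·R1: [0, -88, -22]
R4 ← R4 − (11/2)·R1: [0, 256, 64]
R5 ← R5 + (9/2)·R1: [0, -240, -60]
R3 ← R3 + (11/49)·R2: [0, 0, 0]
R4 ← R4 − (32/49)·R2: [0, 0, 0]
R5 ← R5 + (30/49)·R2: [0, 0, 0]
2 nonzero rows, so rank(AC) = 2.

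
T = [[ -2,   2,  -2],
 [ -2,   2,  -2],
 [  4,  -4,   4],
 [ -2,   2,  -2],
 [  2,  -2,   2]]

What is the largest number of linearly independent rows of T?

1

Row reduce to echelon form.
R2 ← R2 − R1: [0, 0, 0]
R3 ← R3 + (2)·R1: [0, 0, 0]
R4 ← R4 − R1: [0, 0, 0]
R5 ← R5 + R1: [0, 0, 0]
Echelon form has 1 nonzero row, so rank(T) = 1.
The rank gives the maximum number of linearly independent rows: 1.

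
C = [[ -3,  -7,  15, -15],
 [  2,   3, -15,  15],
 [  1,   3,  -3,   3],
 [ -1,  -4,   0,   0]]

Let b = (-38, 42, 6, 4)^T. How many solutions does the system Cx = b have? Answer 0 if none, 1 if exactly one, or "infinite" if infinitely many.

infinite

Row reduce the augmented matrix [C | b].
R2 ← R2 + (2/3)·R1: [0, -5/3, -5, 5, 50/3]
R3 ← R3 + (1/3)·R1: [0, 2/3, 2, -2, -20/3]
R4 ← R4 − (1/3)·R1: [0, -5/3, -5, 5, 50/3]
R3 ← R3 + (2/5)·R2: [0, 0, 0, 0, 0]
R4 ← R4 − R2: [0, 0, 0, 0, 0]
The echelon form has 2 nonzero rows, and every pivot lies in the first 4 columns, so rank(C) = rank([C|b]) = 2.
The system is consistent.
rank = 2 < 4 unknowns, so there are infinitely many solutions.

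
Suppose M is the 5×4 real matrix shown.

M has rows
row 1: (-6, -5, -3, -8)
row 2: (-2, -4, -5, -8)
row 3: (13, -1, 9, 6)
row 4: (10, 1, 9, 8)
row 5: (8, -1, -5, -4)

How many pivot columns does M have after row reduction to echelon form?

3

Row reduce to echelon form.
R2 ← R2 − (1/3)·R1: [0, -7/3, -4, -16/3]
R3 ← R3 + (13/6)·R1: [0, -71/6, 5/2, -34/3]
R4 ← R4 + (5/3)·R1: [0, -22/3, 4, -16/3]
R5 ← R5 + (4/3)·R1: [0, -23/3, -9, -44/3]
R3 ← R3 − (71/14)·R2: [0, 0, 319/14, 110/7]
R4 ← R4 − (22/7)·R2: [0, 0, 116/7, 80/7]
R5 ← R5 − (23/7)·R2: [0, 0, 29/7, 20/7]
R4 ← R4 − (8/11)·R3: [0, 0, 0, 0]
R5 ← R5 − (2/11)·R3: [0, 0, 0, 0]
Echelon form has 3 nonzero rows, so rank(M) = 3.
Each nonzero row contributes one pivot column: 3 pivot columns.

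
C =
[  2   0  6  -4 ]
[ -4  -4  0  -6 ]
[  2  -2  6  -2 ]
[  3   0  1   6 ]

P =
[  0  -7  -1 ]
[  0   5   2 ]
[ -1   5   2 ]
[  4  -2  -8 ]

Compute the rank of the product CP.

First compute CP:
[[-22,  24,  42],
 [-24,  20,  44],
 [-14,  10,  22],
 [ 23, -28, -49]]
Now row reduce the product.
R2 ← R2 − (12/11)·R1: [0, -68/11, -20/11]
R3 ← R3 − (7/11)·R1: [0, -58/11, -52/11]
R4 ← R4 + (23/22)·R1: [0, -32/11, -56/11]
R3 ← R3 − (29/34)·R2: [0, 0, -54/17]
R4 ← R4 − (8/17)·R2: [0, 0, -72/17]
R4 ← R4 − (4/3)·R3: [0, 0, 0]
3 nonzero rows, so rank(CP) = 3.

3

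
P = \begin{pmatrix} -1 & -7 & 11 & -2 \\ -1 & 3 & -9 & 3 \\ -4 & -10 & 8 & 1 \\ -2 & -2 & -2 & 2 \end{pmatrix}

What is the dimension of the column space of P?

Row reduce to echelon form.
R2 ← R2 − R1: [0, 10, -20, 5]
R3 ← R3 − (4)·R1: [0, 18, -36, 9]
R4 ← R4 − (2)·R1: [0, 12, -24, 6]
R3 ← R3 − (9/5)·R2: [0, 0, 0, 0]
R4 ← R4 − (6/5)·R2: [0, 0, 0, 0]
Echelon form has 2 nonzero rows, so rank(P) = 2.
The column space has dimension equal to the rank: 2.

2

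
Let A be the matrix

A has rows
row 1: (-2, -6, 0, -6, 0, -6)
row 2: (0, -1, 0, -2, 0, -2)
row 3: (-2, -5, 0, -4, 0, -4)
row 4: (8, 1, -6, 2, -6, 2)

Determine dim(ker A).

3

Row reduce to echelon form.
R3 ← R3 − R1: [0, 1, 0, 2, 0, 2]
R4 ← R4 + (4)·R1: [0, -23, -6, -22, -6, -22]
R3 ← R3 + R2: [0, 0, 0, 0, 0, 0]
R4 ← R4 − (23)·R2: [0, 0, -6, 24, -6, 24]
Swap R3 ↔ R4
3 nonzero rows, so rank(A) = 3.
A has 6 columns; by rank–nullity, nullity = 6 − 3 = 3.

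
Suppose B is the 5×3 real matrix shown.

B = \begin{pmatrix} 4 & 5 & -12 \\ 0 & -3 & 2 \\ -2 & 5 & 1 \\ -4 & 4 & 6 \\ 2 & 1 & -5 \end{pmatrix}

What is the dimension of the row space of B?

2

Row reduce to echelon form.
R3 ← R3 + (1/2)·R1: [0, 15/2, -5]
R4 ← R4 + R1: [0, 9, -6]
R5 ← R5 − (1/2)·R1: [0, -3/2, 1]
R3 ← R3 + (5/2)·R2: [0, 0, 0]
R4 ← R4 + (3)·R2: [0, 0, 0]
R5 ← R5 − (1/2)·R2: [0, 0, 0]
Echelon form has 2 nonzero rows, so rank(B) = 2.
The row space has dimension equal to the rank: 2.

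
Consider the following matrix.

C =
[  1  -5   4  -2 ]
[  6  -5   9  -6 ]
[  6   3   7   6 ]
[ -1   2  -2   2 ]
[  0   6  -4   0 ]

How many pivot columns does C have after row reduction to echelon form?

3

Row reduce to echelon form.
R2 ← R2 − (6)·R1: [0, 25, -15, 6]
R3 ← R3 − (6)·R1: [0, 33, -17, 18]
R4 ← R4 + R1: [0, -3, 2, 0]
R3 ← R3 − (33/25)·R2: [0, 0, 14/5, 252/25]
R4 ← R4 + (3/25)·R2: [0, 0, 1/5, 18/25]
R5 ← R5 − (6/25)·R2: [0, 0, -2/5, -36/25]
R4 ← R4 − (1/14)·R3: [0, 0, 0, 0]
R5 ← R5 + (1/7)·R3: [0, 0, 0, 0]
Echelon form has 3 nonzero rows, so rank(C) = 3.
Each nonzero row contributes one pivot column: 3 pivot columns.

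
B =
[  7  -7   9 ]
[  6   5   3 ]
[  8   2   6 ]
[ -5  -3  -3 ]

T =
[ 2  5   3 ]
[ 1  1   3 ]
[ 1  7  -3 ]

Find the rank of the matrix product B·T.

2

First compute BT:
[[ 16,  91, -27],
 [ 20,  56,  24],
 [ 24,  84,  12],
 [-16, -49, -15]]
Now row reduce the product.
R2 ← R2 − (5/4)·R1: [0, -231/4, 231/4]
R3 ← R3 − (3/2)·R1: [0, -105/2, 105/2]
R4 ← R4 + R1: [0, 42, -42]
R3 ← R3 − (10/11)·R2: [0, 0, 0]
R4 ← R4 + (8/11)·R2: [0, 0, 0]
2 nonzero rows, so rank(BT) = 2.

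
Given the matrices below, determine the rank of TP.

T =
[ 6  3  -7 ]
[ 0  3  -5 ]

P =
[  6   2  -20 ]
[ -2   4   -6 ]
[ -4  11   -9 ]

2

First compute TP:
[[ 58, -53, -75],
 [ 14, -43,  27]]
Now row reduce the product.
R2 ← R2 − (7/29)·R1: [0, -876/29, 1308/29]
2 nonzero rows, so rank(TP) = 2.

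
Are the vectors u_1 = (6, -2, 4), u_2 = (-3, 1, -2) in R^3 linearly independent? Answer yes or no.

Form the matrix with these vectors as rows and row reduce.
R2 ← R2 + (1/2)·R1: [0, 0, 0]
1 nonzero row, so the 2 vectors span a space of dimension 1.
Since 1 < 2, the vectors are linearly dependent.

no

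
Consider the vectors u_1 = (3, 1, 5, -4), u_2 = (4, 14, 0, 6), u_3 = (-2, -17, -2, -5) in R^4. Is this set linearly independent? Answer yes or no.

Form the matrix with these vectors as rows and row reduce.
R2 ← R2 − (4/3)·R1: [0, 38/3, -20/3, 34/3]
R3 ← R3 + (2/3)·R1: [0, -49/3, 4/3, -23/3]
R3 ← R3 + (49/38)·R2: [0, 0, -138/19, 132/19]
3 nonzero rows, so the 3 vectors span a space of dimension 3.
Since 3 = 3, the vectors are linearly independent.

yes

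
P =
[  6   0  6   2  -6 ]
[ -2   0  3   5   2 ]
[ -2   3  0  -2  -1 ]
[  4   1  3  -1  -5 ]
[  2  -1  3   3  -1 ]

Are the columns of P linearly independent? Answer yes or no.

Row reduce P to echelon form.
R2 ← R2 + (1/3)·R1: [0, 0, 5, 17/3, 0]
R3 ← R3 + (1/3)·R1: [0, 3, 2, -4/3, -3]
R4 ← R4 − (2/3)·R1: [0, 1, -1, -7/3, -1]
R5 ← R5 − (1/3)·R1: [0, -1, 1, 7/3, 1]
Swap R2 ↔ R3
R4 ← R4 − (1/3)·R2: [0, 0, -5/3, -17/9, 0]
R5 ← R5 + (1/3)·R2: [0, 0, 5/3, 17/9, 0]
R4 ← R4 + (1/3)·R3: [0, 0, 0, 0, 0]
R5 ← R5 − (1/3)·R3: [0, 0, 0, 0, 0]
3 pivots among 5 columns.
Only 3 < 5 pivot columns, so the columns are linearly dependent.

no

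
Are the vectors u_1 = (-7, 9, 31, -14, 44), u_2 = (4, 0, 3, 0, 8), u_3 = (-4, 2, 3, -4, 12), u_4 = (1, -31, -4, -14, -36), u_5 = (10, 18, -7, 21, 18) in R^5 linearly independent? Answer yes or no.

yes

Form the matrix with these vectors as rows and row reduce.
R2 ← R2 + (4/7)·R1: [0, 36/7, 145/7, -8, 232/7]
R3 ← R3 − (4/7)·R1: [0, -22/7, -103/7, 4, -92/7]
R4 ← R4 + (1/7)·R1: [0, -208/7, 3/7, -16, -208/7]
R5 ← R5 + (10/7)·R1: [0, 216/7, 261/7, 1, 566/7]
R3 ← R3 + (11/18)·R2: [0, 0, -37/18, -8/9, 64/9]
R4 ← R4 + (52/9)·R2: [0, 0, 1081/9, -560/9, 1456/9]
R5 ← R5 − (6)·R2: [0, 0, -87, 49, -118]
R4 ← R4 + (2162/37)·R3: [0, 0, 0, -4224/37, 21360/37]
R5 ← R5 − (1566/37)·R3: [0, 0, 0, 3205/37, -15502/37]
R5 ← R5 + (3205/4224)·R4: [0, 0, 0, 0, 1677/88]
5 nonzero rows, so the 5 vectors span a space of dimension 5.
Since 5 = 5, the vectors are linearly independent.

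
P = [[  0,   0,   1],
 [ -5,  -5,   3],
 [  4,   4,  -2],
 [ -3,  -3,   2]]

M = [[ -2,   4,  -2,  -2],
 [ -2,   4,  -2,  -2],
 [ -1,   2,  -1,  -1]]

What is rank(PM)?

First compute PM:
[[ -1,   2,  -1,  -1],
 [ 17, -34,  17,  17],
 [-14,  28, -14, -14],
 [ 10, -20,  10,  10]]
Now row reduce the product.
R2 ← R2 + (17)·R1: [0, 0, 0, 0]
R3 ← R3 − (14)·R1: [0, 0, 0, 0]
R4 ← R4 + (10)·R1: [0, 0, 0, 0]
1 nonzero row, so rank(PM) = 1.

1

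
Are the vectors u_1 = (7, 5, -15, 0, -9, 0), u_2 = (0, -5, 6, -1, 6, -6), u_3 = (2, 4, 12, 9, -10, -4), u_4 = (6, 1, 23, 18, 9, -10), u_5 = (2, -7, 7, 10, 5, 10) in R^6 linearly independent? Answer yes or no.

yes

Form the matrix with these vectors as rows and row reduce.
R3 ← R3 − (2/7)·R1: [0, 18/7, 114/7, 9, -52/7, -4]
R4 ← R4 − (6/7)·R1: [0, -23/7, 251/7, 18, 117/7, -10]
R5 ← R5 − (2/7)·R1: [0, -59/7, 79/7, 10, 53/7, 10]
R3 ← R3 + (18/35)·R2: [0, 0, 678/35, 297/35, -152/35, -248/35]
R4 ← R4 − (23/35)·R2: [0, 0, 1117/35, 653/35, 447/35, -212/35]
R5 ← R5 − (59/35)·R2: [0, 0, 41/35, 409/35, -89/35, 704/35]
R4 ← R4 − (1117/678)·R3: [0, 0, 0, 1057/226, 6755/339, 1904/339]
R5 ← R5 − (41/678)·R3: [0, 0, 0, 2525/226, -773/339, 6964/339]
R5 ← R5 − (2525/1057)·R4: [0, 0, 0, 0, -7532/151, 1076/151]
5 nonzero rows, so the 5 vectors span a space of dimension 5.
Since 5 = 5, the vectors are linearly independent.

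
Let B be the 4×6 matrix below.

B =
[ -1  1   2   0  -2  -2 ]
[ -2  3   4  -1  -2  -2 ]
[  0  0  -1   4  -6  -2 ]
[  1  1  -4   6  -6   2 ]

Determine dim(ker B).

Row reduce to echelon form.
R2 ← R2 − (2)·R1: [0, 1, 0, -1, 2, 2]
R4 ← R4 + R1: [0, 2, -2, 6, -8, 0]
R4 ← R4 − (2)·R2: [0, 0, -2, 8, -12, -4]
R4 ← R4 − (2)·R3: [0, 0, 0, 0, 0, 0]
3 nonzero rows, so rank(B) = 3.
B has 6 columns; by rank–nullity, nullity = 6 − 3 = 3.

3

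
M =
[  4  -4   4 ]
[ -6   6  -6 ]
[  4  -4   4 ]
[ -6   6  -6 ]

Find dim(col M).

1

Row reduce to echelon form.
R2 ← R2 + (3/2)·R1: [0, 0, 0]
R3 ← R3 − R1: [0, 0, 0]
R4 ← R4 + (3/2)·R1: [0, 0, 0]
Echelon form has 1 nonzero row, so rank(M) = 1.
The column space has dimension equal to the rank: 1.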